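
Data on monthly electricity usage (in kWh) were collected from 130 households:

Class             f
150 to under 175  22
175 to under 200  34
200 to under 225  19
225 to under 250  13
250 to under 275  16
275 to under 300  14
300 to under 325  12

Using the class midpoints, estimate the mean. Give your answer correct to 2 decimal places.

223.46

Midpoints: 162.5, 187.5, 212.5, 237.5, 262.5, 287.5, 312.5
Σfm = 22×162.5 + 34×187.5 + 19×212.5 + 13×237.5 + 16×262.5 + 14×287.5 + 12×312.5 = 29050
n = Σf = 130
Mean = 29050 / 130 = 223.4615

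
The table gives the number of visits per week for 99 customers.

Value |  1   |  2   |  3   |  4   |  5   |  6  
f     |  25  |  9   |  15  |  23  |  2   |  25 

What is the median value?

Cumulative frequencies: 25, 34, 49, 72, 74, 99
n = 99, so the median is the value in position (n+1)/2 = 50.
Position 50 falls at value 4.

4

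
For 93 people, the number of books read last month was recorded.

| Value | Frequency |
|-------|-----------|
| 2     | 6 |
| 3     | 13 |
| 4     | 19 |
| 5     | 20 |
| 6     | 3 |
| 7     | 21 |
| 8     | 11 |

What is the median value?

Cumulative frequencies: 6, 19, 38, 58, 61, 82, 93
n = 93, so the median is the value in position (n+1)/2 = 47.
Position 47 falls at value 5.

5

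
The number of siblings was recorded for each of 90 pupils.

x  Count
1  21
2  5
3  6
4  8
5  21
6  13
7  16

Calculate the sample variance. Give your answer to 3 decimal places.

4.822

Values: 1, 2, 3, 4, 5, 6, 7
n = 90, Σfx = 376, mean = 4.1778
Σfx² = 2000
Σf(x − x̄)² = Σfx² − (Σfx)²/n = 2000 − 376²/90 = 429.1556
Sample variance = 429.1556 / 89 = 4.8220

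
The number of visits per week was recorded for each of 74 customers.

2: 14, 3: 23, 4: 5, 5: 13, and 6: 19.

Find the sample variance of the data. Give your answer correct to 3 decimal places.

Values: 2, 3, 4, 5, 6
n = 74, Σfx = 296, mean = 4.0000
Σfx² = 1352
Σf(x − x̄)² = Σfx² − (Σfx)²/n = 1352 − 296²/74 = 168.0000
Sample variance = 168.0000 / 73 = 2.3014

2.301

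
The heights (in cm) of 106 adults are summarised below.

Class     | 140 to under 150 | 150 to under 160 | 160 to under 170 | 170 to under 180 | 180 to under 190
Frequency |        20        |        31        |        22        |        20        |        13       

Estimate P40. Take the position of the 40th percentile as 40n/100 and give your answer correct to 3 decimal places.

Cumulative frequencies: 20, 51, 73, 93, 106
n = 106; position = 40n/100 = 42.4.
This falls in the class 150 to under 160: L = 150, F = 20, f = 31, h = 10.
40th percentile ≈ 150 + ((42.4 − 20) / 31) × 10 = 157.2258

157.226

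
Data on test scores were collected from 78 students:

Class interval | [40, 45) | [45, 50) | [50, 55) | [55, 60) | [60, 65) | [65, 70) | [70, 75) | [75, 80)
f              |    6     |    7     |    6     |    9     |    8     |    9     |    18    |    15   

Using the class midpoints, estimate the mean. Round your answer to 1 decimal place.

64.0

Midpoints: 42.5, 47.5, 52.5, 57.5, 62.5, 67.5, 72.5, 77.5
Σfm = 6×42.5 + 7×47.5 + 6×52.5 + 9×57.5 + 8×62.5 + 9×67.5 + 18×72.5 + 15×77.5 = 4995
n = Σf = 78
Mean = 4995 / 78 = 64.0385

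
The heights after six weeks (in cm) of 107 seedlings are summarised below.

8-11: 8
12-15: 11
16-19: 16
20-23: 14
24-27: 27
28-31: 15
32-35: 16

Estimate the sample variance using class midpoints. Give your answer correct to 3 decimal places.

Midpoints: 9.5, 13.5, 17.5, 21.5, 25.5, 29.5, 33.5
n = 107, Σfm = 2472.5, mean = 23.1075
Σfm² = 62664.75
Σf(m − x̄)² = Σfm² − (Σfm)²/n = 62664.75 − 2472.5²/107 = 5531.5140
Sample variance = 5531.5140 / 106 = 52.1841

52.184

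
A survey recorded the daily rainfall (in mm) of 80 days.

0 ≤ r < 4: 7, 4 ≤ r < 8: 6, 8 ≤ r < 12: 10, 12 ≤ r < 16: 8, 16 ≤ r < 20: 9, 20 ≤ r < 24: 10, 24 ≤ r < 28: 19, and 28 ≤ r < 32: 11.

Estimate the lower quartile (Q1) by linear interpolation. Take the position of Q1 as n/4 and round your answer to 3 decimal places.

Cumulative frequencies: 7, 13, 23, 31, 40, 50, 69, 80
n = 80; position = n/4 = 20.
This falls in the class 8 ≤ r < 12: L = 8, F = 13, f = 10, h = 4.
Lower quartile ≈ 8 + ((20 − 13) / 10) × 4 = 10.8000

10.800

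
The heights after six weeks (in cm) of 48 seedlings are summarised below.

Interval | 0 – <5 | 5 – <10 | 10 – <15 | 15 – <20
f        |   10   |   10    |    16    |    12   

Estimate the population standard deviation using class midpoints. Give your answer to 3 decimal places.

5.364

Midpoints: 2.5, 7.5, 12.5, 17.5
n = 48, Σfm = 510, mean = 10.6250
Σfm² = 6800
Σf(m − x̄)² = Σfm² − (Σfm)²/n = 6800 − 510²/48 = 1381.2500
Population variance = 1381.2500 / 48 = 28.7760
Standard deviation = √28.7760 = 5.3643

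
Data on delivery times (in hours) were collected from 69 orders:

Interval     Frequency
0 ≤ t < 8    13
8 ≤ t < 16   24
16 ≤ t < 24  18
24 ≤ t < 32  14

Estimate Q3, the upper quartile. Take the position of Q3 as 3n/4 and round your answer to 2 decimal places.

Cumulative frequencies: 13, 37, 55, 69
n = 69; position = 3n/4 = 51.75.
This falls in the class 16 ≤ t < 24: L = 16, F = 37, f = 18, h = 8.
Upper quartile ≈ 16 + ((51.75 − 37) / 18) × 8 = 22.5556

22.56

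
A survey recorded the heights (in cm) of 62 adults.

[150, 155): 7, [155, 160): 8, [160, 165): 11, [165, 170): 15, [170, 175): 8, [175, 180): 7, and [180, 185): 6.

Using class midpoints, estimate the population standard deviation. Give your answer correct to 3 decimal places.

8.867

Midpoints: 152.5, 157.5, 162.5, 167.5, 172.5, 177.5, 182.5
n = 62, Σfm = 10345, mean = 166.8548
Σfm² = 1730987.5
Σf(m − x̄)² = Σfm² − (Σfm)²/n = 1730987.5 − 10345²/62 = 4874.1935
Population variance = 4874.1935 / 62 = 78.6160
Standard deviation = √78.6160 = 8.8666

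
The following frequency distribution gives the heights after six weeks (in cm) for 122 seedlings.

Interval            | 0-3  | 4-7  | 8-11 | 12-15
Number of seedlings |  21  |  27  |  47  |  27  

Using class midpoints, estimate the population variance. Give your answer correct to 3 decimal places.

16.202

Midpoints: 1.5, 5.5, 9.5, 13.5
n = 122, Σfm = 991, mean = 8.1230
Σfm² = 10026.5
Σf(m − x̄)² = Σfm² − (Σfm)²/n = 10026.5 − 991²/122 = 1976.6557
Population variance = 1976.6557 / 122 = 16.2021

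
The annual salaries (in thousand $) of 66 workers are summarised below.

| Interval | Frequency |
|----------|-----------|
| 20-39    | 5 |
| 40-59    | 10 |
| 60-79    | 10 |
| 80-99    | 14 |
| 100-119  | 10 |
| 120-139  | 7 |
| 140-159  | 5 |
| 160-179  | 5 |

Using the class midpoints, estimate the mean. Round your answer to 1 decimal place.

93.7

Midpoints: 29.5, 49.5, 69.5, 89.5, 109.5, 129.5, 149.5, 169.5
Σfm = 5×29.5 + 10×49.5 + 10×69.5 + 14×89.5 + 10×109.5 + 7×129.5 + 5×149.5 + 5×169.5 = 6187
n = Σf = 66
Mean = 6187 / 66 = 93.7424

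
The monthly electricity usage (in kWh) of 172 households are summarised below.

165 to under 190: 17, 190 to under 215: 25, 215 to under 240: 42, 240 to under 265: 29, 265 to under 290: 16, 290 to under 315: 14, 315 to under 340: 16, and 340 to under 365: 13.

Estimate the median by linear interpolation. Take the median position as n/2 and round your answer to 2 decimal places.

241.72

Cumulative frequencies: 17, 42, 84, 113, 129, 143, 159, 172
n = 172; position = n/2 = 86.
This falls in the class 240 to under 265: L = 240, F = 84, f = 29, h = 25.
Median ≈ 240 + ((86 − 84) / 29) × 25 = 241.7241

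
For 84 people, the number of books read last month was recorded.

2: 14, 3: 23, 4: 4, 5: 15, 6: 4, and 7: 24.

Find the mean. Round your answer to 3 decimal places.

Values: 2, 3, 4, 5, 6, 7
Σfx = 14×2 + 23×3 + 4×4 + 15×5 + 4×6 + 24×7 = 380
n = Σf = 84
Mean = 380 / 84 = 4.5238

4.524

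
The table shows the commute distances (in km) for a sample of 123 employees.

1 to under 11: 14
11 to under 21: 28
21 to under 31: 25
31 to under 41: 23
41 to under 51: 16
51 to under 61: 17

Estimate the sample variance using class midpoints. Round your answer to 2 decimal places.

248.91

Midpoints: 6, 16, 26, 36, 46, 56
n = 123, Σfm = 3698, mean = 30.0650
Σfm² = 141548
Σf(m − x̄)² = Σfm² − (Σfm)²/n = 141548 − 3698²/123 = 30367.4797
Sample variance = 30367.4797 / 122 = 248.9138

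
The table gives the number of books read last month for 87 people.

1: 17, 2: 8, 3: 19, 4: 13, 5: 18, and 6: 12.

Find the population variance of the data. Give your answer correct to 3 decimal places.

2.848

Values: 1, 2, 3, 4, 5, 6
n = 87, Σfx = 304, mean = 3.4943
Σfx² = 1310
Σf(x − x̄)² = Σfx² − (Σfx)²/n = 1310 − 304²/87 = 247.7471
Population variance = 247.7471 / 87 = 2.8477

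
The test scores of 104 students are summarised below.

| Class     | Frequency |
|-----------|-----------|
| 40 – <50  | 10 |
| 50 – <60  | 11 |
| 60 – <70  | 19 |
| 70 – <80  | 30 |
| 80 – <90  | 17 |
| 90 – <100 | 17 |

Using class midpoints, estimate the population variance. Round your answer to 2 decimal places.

Midpoints: 45, 55, 65, 75, 85, 95
n = 104, Σfm = 7600, mean = 73.0769
Σfm² = 578800
Σf(m − x̄)² = Σfm² − (Σfm)²/n = 578800 − 7600²/104 = 23415.3846
Population variance = 23415.3846 / 104 = 225.1479

225.15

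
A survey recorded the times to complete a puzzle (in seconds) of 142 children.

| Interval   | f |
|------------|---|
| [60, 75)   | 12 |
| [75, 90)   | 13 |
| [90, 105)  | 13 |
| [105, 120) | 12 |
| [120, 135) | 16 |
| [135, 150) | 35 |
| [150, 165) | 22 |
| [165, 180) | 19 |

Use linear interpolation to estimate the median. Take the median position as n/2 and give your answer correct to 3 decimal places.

137.143

Cumulative frequencies: 12, 25, 38, 50, 66, 101, 123, 142
n = 142; position = n/2 = 71.
This falls in the class [135, 150): L = 135, F = 66, f = 35, h = 15.
Median ≈ 135 + ((71 − 66) / 35) × 15 = 137.1429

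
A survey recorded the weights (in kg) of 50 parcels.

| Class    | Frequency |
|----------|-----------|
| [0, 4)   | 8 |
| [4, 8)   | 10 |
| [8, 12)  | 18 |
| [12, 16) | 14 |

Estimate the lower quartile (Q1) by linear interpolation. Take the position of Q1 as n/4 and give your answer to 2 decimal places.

5.80

Cumulative frequencies: 8, 18, 36, 50
n = 50; position = n/4 = 12.5.
This falls in the class [4, 8): L = 4, F = 8, f = 10, h = 4.
Lower quartile ≈ 4 + ((12.5 − 8) / 10) × 4 = 5.8000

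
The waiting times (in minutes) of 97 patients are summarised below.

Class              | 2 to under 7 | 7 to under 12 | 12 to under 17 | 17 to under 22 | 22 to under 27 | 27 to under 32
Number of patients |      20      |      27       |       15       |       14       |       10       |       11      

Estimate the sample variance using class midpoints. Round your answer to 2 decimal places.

Midpoints: 4.5, 9.5, 14.5, 19.5, 24.5, 29.5
n = 97, Σfm = 1406.5, mean = 14.5000
Σfm² = 26894.25
Σf(m − x̄)² = Σfm² − (Σfm)²/n = 26894.25 − 1406.5²/97 = 6500.0000
Sample variance = 6500.0000 / 96 = 67.7083

67.71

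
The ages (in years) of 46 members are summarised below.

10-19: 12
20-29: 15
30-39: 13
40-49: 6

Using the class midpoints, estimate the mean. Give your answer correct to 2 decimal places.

27.33

Midpoints: 14.5, 24.5, 34.5, 44.5
Σfm = 12×14.5 + 15×24.5 + 13×34.5 + 6×44.5 = 1257
n = Σf = 46
Mean = 1257 / 46 = 27.3261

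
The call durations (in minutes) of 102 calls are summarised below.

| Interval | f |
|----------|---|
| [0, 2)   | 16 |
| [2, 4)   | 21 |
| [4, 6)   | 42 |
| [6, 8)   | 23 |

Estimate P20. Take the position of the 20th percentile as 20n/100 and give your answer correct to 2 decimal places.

2.42

Cumulative frequencies: 16, 37, 79, 102
n = 102; position = 20n/100 = 20.4.
This falls in the class [2, 4): L = 2, F = 16, f = 21, h = 2.
20th percentile ≈ 2 + ((20.4 − 16) / 21) × 2 = 2.4190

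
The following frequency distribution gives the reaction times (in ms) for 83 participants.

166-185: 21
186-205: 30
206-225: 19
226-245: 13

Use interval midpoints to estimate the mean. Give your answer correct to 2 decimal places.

Midpoints: 175.5, 195.5, 215.5, 235.5
Σfm = 21×175.5 + 30×195.5 + 19×215.5 + 13×235.5 = 16706.5
n = Σf = 83
Mean = 16706.5 / 83 = 201.2831

201.28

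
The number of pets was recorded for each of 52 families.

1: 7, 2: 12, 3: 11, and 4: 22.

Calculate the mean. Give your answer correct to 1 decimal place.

2.9

Values: 1, 2, 3, 4
Σfx = 7×1 + 12×2 + 11×3 + 22×4 = 152
n = Σf = 52
Mean = 152 / 52 = 2.9231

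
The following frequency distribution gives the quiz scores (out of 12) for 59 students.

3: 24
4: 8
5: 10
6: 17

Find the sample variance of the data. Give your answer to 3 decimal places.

Values: 3, 4, 5, 6
n = 59, Σfx = 256, mean = 4.3390
Σfx² = 1206
Σf(x − x̄)² = Σfx² − (Σfx)²/n = 1206 − 256²/59 = 95.2203
Sample variance = 95.2203 / 58 = 1.6417

1.642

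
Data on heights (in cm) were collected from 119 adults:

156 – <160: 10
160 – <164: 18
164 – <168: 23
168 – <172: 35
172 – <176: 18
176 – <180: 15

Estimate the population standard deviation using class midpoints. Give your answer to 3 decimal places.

5.785

Midpoints: 158, 162, 166, 170, 174, 178
n = 119, Σfm = 20066, mean = 168.6218
Σfm² = 3387548
Σf(m − x̄)² = Σfm² − (Σfm)²/n = 3387548 − 20066²/119 = 3981.9832
Population variance = 3981.9832 / 119 = 33.4620
Standard deviation = √33.4620 = 5.7846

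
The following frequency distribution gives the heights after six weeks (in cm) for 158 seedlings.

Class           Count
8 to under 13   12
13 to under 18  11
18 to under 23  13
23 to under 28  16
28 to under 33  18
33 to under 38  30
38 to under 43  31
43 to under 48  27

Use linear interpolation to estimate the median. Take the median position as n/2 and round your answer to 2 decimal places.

Cumulative frequencies: 12, 23, 36, 52, 70, 100, 131, 158
n = 158; position = n/2 = 79.
This falls in the class 33 to under 38: L = 33, F = 70, f = 30, h = 5.
Median ≈ 33 + ((79 − 70) / 30) × 5 = 34.5000

34.50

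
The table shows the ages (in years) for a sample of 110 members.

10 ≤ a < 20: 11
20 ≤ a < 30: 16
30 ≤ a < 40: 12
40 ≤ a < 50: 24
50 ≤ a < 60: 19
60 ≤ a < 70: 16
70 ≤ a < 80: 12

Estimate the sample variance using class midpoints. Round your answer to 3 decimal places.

Midpoints: 15, 25, 35, 45, 55, 65, 75
n = 110, Σfm = 5050, mean = 45.9091
Σfm² = 268350
Σf(m − x̄)² = Σfm² − (Σfm)²/n = 268350 − 5050²/110 = 36509.0909
Sample variance = 36509.0909 / 109 = 334.9458

334.946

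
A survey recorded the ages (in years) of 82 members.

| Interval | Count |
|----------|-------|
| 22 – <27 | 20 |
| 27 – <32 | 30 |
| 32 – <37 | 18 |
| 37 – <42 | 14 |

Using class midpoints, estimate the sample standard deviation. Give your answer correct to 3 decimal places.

Midpoints: 24.5, 29.5, 34.5, 39.5
n = 82, Σfm = 2549, mean = 31.0854
Σfm² = 81380.5
Σf(m − x̄)² = Σfm² − (Σfm)²/n = 81380.5 − 2549²/82 = 2143.9024
Sample variance = 2143.9024 / 81 = 26.4679
Standard deviation = √26.4679 = 5.1447

5.145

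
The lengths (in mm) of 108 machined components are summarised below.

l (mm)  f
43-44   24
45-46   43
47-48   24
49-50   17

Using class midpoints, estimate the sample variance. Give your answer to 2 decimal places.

3.94

Midpoints: 43.5, 45.5, 47.5, 49.5
n = 108, Σfm = 4982, mean = 46.1296
Σfm² = 230239
Σf(m − x̄)² = Σfm² − (Σfm)²/n = 230239 − 4982²/108 = 421.1852
Sample variance = 421.1852 / 107 = 3.9363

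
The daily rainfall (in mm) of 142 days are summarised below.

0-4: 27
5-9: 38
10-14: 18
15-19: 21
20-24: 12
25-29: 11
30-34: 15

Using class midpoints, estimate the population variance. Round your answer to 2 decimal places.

94.91

Midpoints: 2, 7, 12, 17, 22, 27, 32
n = 142, Σfm = 1934, mean = 13.6197
Σfm² = 39818
Σf(m − x̄)² = Σfm² − (Σfm)²/n = 39818 − 1934²/142 = 13477.4648
Population variance = 13477.4648 / 142 = 94.9117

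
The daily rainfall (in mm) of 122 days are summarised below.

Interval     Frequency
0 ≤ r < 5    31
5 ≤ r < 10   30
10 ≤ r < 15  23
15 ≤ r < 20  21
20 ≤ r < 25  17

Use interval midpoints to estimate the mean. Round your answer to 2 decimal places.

Midpoints: 2.5, 7.5, 12.5, 17.5, 22.5
Σfm = 31×2.5 + 30×7.5 + 23×12.5 + 21×17.5 + 17×22.5 = 1340
n = Σf = 122
Mean = 1340 / 122 = 10.9836

10.98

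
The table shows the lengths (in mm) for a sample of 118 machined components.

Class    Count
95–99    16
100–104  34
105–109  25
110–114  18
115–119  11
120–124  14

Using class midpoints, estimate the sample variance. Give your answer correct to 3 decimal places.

Midpoints: 97, 102, 107, 112, 117, 122
n = 118, Σfm = 12706, mean = 107.6780
Σfm² = 1375252
Σf(m − x̄)² = Σfm² − (Σfm)²/n = 1375252 − 12706²/118 = 7095.7627
Sample variance = 7095.7627 / 117 = 60.6475

60.648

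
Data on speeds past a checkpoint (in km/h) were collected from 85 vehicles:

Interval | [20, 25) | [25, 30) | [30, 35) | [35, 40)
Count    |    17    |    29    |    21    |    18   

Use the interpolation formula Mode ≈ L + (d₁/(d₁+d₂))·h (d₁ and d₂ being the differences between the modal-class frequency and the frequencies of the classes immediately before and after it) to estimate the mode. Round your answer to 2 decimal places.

28.00

Modal class: [25, 30) (highest frequency 29).
d₁ = 29 − 17 = 12, d₂ = 29 − 21 = 8
Mode ≈ 25 + (12/(12+8)) × 5 = 25 + 3.0000 = 28.0000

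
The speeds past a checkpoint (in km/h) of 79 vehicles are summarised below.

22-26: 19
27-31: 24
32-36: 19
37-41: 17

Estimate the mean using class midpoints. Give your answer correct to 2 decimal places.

31.15

Midpoints: 24, 29, 34, 39
Σfm = 19×24 + 24×29 + 19×34 + 17×39 = 2461
n = Σf = 79
Mean = 2461 / 79 = 31.1519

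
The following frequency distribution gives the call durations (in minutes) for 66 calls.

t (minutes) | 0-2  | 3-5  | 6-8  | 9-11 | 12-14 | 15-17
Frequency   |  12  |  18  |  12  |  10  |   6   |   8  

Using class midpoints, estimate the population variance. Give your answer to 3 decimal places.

23.421

Midpoints: 1, 4, 7, 10, 13, 16
n = 66, Σfm = 474, mean = 7.1818
Σfm² = 4950
Σf(m − x̄)² = Σfm² − (Σfm)²/n = 4950 − 474²/66 = 1545.8182
Population variance = 1545.8182 / 66 = 23.4215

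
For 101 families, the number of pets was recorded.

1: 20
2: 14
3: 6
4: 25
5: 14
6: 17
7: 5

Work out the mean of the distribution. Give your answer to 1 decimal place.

3.7

Values: 1, 2, 3, 4, 5, 6, 7
Σfx = 20×1 + 14×2 + 6×3 + 25×4 + 14×5 + 17×6 + 5×7 = 373
n = Σf = 101
Mean = 373 / 101 = 3.6931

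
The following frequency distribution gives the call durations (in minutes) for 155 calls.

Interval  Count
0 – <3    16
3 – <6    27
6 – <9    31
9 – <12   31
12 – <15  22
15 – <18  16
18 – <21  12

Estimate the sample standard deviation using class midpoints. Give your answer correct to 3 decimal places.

5.213

Midpoints: 1.5, 4.5, 7.5, 10.5, 13.5, 16.5, 19.5
n = 155, Σfm = 1498.5, mean = 9.6677
Σfm² = 18672.75
Σf(m − x̄)² = Σfm² − (Σfm)²/n = 18672.75 − 1498.5²/155 = 4185.6387
Sample variance = 4185.6387 / 154 = 27.1795
Standard deviation = √27.1795 = 5.2134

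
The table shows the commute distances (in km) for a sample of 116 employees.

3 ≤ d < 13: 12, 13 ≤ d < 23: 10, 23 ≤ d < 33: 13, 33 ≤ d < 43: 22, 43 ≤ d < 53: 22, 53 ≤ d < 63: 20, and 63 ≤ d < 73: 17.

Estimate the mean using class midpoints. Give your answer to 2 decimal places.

Midpoints: 8, 18, 28, 38, 48, 58, 68
Σfm = 12×8 + 10×18 + 13×28 + 22×38 + 22×48 + 20×58 + 17×68 = 4848
n = Σf = 116
Mean = 4848 / 116 = 41.7931

41.79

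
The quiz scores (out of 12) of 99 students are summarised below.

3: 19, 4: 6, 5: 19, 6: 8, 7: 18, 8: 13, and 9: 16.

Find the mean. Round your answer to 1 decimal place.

Values: 3, 4, 5, 6, 7, 8, 9
Σfx = 19×3 + 6×4 + 19×5 + 8×6 + 18×7 + 13×8 + 16×9 = 598
n = Σf = 99
Mean = 598 / 99 = 6.0404

6.0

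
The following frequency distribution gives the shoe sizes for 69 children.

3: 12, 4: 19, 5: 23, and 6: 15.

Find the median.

5

Cumulative frequencies: 12, 31, 54, 69
n = 69, so the median is the value in position (n+1)/2 = 35.
Position 35 falls at value 5.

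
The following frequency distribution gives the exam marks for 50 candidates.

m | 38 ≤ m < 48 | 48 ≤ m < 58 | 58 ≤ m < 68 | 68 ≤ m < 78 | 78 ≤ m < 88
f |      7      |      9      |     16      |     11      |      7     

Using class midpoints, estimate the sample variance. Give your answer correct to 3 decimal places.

Midpoints: 43, 53, 63, 73, 83
n = 50, Σfm = 3170, mean = 63.4000
Σfm² = 208570
Σf(m − x̄)² = Σfm² − (Σfm)²/n = 208570 − 3170²/50 = 7592.0000
Sample variance = 7592.0000 / 49 = 154.9388

154.939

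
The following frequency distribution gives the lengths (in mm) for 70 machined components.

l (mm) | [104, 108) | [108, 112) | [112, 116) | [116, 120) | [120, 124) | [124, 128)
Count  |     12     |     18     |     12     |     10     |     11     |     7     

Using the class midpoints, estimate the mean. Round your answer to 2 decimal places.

114.63

Midpoints: 106, 110, 114, 118, 122, 126
Σfm = 12×106 + 18×110 + 12×114 + 10×118 + 11×122 + 7×126 = 8024
n = Σf = 70
Mean = 8024 / 70 = 114.6286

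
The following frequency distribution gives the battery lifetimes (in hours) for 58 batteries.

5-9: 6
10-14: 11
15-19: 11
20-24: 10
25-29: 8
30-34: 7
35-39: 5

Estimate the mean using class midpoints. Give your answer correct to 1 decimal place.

Midpoints: 7, 12, 17, 22, 27, 32, 37
Σfm = 6×7 + 11×12 + 11×17 + 10×22 + 8×27 + 7×32 + 5×37 = 1206
n = Σf = 58
Mean = 1206 / 58 = 20.7931

20.8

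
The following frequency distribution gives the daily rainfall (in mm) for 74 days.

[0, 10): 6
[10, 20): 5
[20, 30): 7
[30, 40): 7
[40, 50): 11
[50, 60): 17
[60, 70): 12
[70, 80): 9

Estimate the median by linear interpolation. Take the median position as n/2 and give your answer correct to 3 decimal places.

Cumulative frequencies: 6, 11, 18, 25, 36, 53, 65, 74
n = 74; position = n/2 = 37.
This falls in the class [50, 60): L = 50, F = 36, f = 17, h = 10.
Median ≈ 50 + ((37 − 36) / 17) × 10 = 50.5882

50.588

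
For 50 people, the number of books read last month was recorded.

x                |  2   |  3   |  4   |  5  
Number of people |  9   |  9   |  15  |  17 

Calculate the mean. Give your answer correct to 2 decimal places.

3.80

Values: 2, 3, 4, 5
Σfx = 9×2 + 9×3 + 15×4 + 17×5 = 190
n = Σf = 50
Mean = 190 / 50 = 3.8000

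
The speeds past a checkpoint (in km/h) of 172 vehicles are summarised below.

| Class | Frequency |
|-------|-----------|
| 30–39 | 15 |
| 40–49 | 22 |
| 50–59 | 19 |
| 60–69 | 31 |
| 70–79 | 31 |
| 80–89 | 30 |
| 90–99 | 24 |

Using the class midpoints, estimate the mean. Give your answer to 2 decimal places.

67.70

Midpoints: 34.5, 44.5, 54.5, 64.5, 74.5, 84.5, 94.5
Σfm = 15×34.5 + 22×44.5 + 19×54.5 + 31×64.5 + 31×74.5 + 30×84.5 + 24×94.5 = 11644
n = Σf = 172
Mean = 11644 / 172 = 67.6977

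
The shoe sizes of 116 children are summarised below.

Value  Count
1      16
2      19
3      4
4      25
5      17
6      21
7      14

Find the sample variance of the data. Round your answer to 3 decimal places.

Values: 1, 2, 3, 4, 5, 6, 7
n = 116, Σfx = 475, mean = 4.0948
Σfx² = 2395
Σf(x − x̄)² = Σfx² − (Σfx)²/n = 2395 − 475²/116 = 449.9569
Sample variance = 449.9569 / 115 = 3.9127

3.913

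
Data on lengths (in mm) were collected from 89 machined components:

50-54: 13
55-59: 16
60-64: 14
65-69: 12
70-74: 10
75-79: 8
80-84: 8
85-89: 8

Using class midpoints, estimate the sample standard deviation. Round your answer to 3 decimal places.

11.141

Midpoints: 52, 57, 62, 67, 72, 77, 82, 87
n = 89, Σfm = 5948, mean = 66.8315
Σfm² = 408436
Σf(m − x̄)² = Σfm² − (Σfm)²/n = 408436 − 5948²/89 = 10922.4719
Sample variance = 10922.4719 / 88 = 124.1190
Standard deviation = √124.1190 = 11.1409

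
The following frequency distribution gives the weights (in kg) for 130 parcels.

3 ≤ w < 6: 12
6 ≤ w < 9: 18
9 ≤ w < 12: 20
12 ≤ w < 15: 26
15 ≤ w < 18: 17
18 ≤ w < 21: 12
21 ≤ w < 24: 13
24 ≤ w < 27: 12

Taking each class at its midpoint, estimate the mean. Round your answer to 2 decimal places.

14.33

Midpoints: 4.5, 7.5, 10.5, 13.5, 16.5, 19.5, 22.5, 25.5
Σfm = 12×4.5 + 18×7.5 + 20×10.5 + 26×13.5 + 17×16.5 + 12×19.5 + 13×22.5 + 12×25.5 = 1863
n = Σf = 130
Mean = 1863 / 130 = 14.3308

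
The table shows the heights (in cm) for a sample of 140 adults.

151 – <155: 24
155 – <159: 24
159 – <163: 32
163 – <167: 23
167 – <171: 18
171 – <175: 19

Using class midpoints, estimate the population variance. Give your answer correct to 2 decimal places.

42.53

Midpoints: 153, 157, 161, 165, 169, 173
n = 140, Σfm = 22716, mean = 162.2571
Σfm² = 3691788
Σf(m − x̄)² = Σfm² − (Σfm)²/n = 3691788 − 22716²/140 = 5954.7429
Population variance = 5954.7429 / 140 = 42.5339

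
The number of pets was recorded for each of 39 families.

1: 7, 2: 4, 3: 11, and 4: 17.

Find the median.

3

Cumulative frequencies: 7, 11, 22, 39
n = 39, so the median is the value in position (n+1)/2 = 20.
Position 20 falls at value 3.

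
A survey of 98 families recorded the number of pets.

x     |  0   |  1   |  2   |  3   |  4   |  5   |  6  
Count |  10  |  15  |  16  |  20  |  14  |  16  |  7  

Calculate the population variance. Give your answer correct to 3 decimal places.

Values: 0, 1, 2, 3, 4, 5, 6
n = 98, Σfx = 285, mean = 2.9082
Σfx² = 1135
Σf(x − x̄)² = Σfx² − (Σfx)²/n = 1135 − 285²/98 = 306.1735
Population variance = 306.1735 / 98 = 3.1242

3.124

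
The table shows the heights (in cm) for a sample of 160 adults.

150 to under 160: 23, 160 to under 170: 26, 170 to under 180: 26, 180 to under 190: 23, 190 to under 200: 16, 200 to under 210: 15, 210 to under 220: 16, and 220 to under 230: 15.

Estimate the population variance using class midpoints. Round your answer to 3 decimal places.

Midpoints: 155, 165, 175, 185, 195, 205, 215, 225
n = 160, Σfm = 29670, mean = 185.4375
Σfm² = 5581600
Σf(m − x̄)² = Σfm² − (Σfm)²/n = 5581600 − 29670²/160 = 79669.3750
Population variance = 79669.3750 / 160 = 497.9336

497.934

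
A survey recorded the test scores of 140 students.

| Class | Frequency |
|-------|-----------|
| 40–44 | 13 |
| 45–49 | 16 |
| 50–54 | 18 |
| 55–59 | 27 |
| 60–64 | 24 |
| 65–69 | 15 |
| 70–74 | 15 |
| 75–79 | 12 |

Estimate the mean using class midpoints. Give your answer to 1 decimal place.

Midpoints: 42, 47, 52, 57, 62, 67, 72, 77
Σfm = 13×42 + 16×47 + 18×52 + 27×57 + 24×62 + 15×67 + 15×72 + 12×77 = 8270
n = Σf = 140
Mean = 8270 / 140 = 59.0714

59.1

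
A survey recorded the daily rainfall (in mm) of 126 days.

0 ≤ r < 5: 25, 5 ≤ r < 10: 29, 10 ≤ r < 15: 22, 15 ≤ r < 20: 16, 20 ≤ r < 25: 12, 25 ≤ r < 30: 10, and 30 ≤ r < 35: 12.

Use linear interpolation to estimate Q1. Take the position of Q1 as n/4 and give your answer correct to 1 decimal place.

6.1

Cumulative frequencies: 25, 54, 76, 92, 104, 114, 126
n = 126; position = n/4 = 31.5.
This falls in the class 5 ≤ r < 10: L = 5, F = 25, f = 29, h = 5.
Lower quartile ≈ 5 + ((31.5 − 25) / 29) × 5 = 6.1207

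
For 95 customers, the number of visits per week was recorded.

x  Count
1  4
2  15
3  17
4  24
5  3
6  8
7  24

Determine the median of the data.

4

Cumulative frequencies: 4, 19, 36, 60, 63, 71, 95
n = 95, so the median is the value in position (n+1)/2 = 48.
Position 48 falls at value 4.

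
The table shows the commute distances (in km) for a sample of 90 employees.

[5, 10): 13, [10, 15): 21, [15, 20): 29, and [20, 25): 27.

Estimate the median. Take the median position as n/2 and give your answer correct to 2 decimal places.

16.90

Cumulative frequencies: 13, 34, 63, 90
n = 90; position = n/2 = 45.
This falls in the class [15, 20): L = 15, F = 34, f = 29, h = 5.
Median ≈ 15 + ((45 − 34) / 29) × 5 = 16.8966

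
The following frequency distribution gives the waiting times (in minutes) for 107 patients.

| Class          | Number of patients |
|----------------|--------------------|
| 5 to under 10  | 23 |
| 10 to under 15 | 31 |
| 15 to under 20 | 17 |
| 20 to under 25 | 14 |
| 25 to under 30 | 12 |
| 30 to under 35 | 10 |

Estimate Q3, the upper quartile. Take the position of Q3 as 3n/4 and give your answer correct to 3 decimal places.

Cumulative frequencies: 23, 54, 71, 85, 97, 107
n = 107; position = 3n/4 = 80.25.
This falls in the class 20 to under 25: L = 20, F = 71, f = 14, h = 5.
Upper quartile ≈ 20 + ((80.25 − 71) / 14) × 5 = 23.3036

23.304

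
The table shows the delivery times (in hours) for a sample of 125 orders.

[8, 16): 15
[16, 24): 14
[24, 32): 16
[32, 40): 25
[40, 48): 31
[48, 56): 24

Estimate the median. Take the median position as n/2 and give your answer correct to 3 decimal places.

Cumulative frequencies: 15, 29, 45, 70, 101, 125
n = 125; position = n/2 = 62.5.
This falls in the class [32, 40): L = 32, F = 45, f = 25, h = 8.
Median ≈ 32 + ((62.5 − 45) / 25) × 8 = 37.6000

37.600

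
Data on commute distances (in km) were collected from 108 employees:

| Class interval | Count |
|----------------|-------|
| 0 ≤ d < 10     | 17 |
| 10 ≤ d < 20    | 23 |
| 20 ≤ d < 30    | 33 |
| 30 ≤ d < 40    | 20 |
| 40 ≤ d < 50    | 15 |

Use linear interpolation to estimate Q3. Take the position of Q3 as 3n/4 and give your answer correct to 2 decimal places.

Cumulative frequencies: 17, 40, 73, 93, 108
n = 108; position = 3n/4 = 81.
This falls in the class 30 ≤ d < 40: L = 30, F = 73, f = 20, h = 10.
Upper quartile ≈ 30 + ((81 − 73) / 20) × 10 = 34.0000

34.00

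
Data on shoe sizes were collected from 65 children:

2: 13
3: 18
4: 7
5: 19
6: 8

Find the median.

Cumulative frequencies: 13, 31, 38, 57, 65
n = 65, so the median is the value in position (n+1)/2 = 33.
Position 33 falls at value 4.

4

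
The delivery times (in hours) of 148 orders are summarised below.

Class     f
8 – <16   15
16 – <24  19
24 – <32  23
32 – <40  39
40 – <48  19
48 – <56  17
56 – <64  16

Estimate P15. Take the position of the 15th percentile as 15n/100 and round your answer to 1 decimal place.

19.0

Cumulative frequencies: 15, 34, 57, 96, 115, 132, 148
n = 148; position = 15n/100 = 22.2.
This falls in the class 16 – <24: L = 16, F = 15, f = 19, h = 8.
15th percentile ≈ 16 + ((22.2 − 15) / 19) × 8 = 19.0316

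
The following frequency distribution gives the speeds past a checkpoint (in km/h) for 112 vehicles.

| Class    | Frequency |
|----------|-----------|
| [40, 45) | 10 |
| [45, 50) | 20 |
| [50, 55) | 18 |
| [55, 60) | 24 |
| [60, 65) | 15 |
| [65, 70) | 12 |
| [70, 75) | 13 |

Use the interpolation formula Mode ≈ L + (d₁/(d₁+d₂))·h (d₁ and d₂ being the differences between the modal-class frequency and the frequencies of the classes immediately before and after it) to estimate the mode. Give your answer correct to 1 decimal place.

57.0

Modal class: [55, 60) (highest frequency 24).
d₁ = 24 − 18 = 6, d₂ = 24 − 15 = 9
Mode ≈ 55 + (6/(6+9)) × 5 = 55 + 2.0000 = 57.0000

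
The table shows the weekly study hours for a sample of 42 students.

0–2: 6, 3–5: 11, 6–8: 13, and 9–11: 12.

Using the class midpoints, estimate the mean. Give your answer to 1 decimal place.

Midpoints: 1, 4, 7, 10
Σfm = 6×1 + 11×4 + 13×7 + 12×10 = 261
n = Σf = 42
Mean = 261 / 42 = 6.2143

6.2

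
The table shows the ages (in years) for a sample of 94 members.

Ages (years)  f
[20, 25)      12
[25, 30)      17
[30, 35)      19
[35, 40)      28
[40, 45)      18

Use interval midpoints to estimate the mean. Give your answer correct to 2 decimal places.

33.72

Midpoints: 22.5, 27.5, 32.5, 37.5, 42.5
Σfm = 12×22.5 + 17×27.5 + 19×32.5 + 28×37.5 + 18×42.5 = 3170
n = Σf = 94
Mean = 3170 / 94 = 33.7234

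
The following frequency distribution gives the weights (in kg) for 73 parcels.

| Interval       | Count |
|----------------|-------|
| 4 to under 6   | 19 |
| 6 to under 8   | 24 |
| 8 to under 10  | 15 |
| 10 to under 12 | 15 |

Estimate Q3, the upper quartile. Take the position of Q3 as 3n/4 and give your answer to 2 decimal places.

Cumulative frequencies: 19, 43, 58, 73
n = 73; position = 3n/4 = 54.75.
This falls in the class 8 to under 10: L = 8, F = 43, f = 15, h = 2.
Upper quartile ≈ 8 + ((54.75 − 43) / 15) × 2 = 9.5667

9.57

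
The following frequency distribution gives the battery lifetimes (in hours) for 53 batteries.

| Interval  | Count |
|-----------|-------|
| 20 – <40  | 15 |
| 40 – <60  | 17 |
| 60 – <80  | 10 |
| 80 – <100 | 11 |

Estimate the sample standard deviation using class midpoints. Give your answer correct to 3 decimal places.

Midpoints: 30, 50, 70, 90
n = 53, Σfm = 2990, mean = 56.4151
Σfm² = 194100
Σf(m − x̄)² = Σfm² − (Σfm)²/n = 194100 − 2990²/53 = 25418.8679
Sample variance = 25418.8679 / 52 = 488.8244
Standard deviation = √488.8244 = 22.1094

22.109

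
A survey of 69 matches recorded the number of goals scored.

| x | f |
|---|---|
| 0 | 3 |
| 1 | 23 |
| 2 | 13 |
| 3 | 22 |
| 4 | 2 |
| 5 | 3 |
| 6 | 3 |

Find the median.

2

Cumulative frequencies: 3, 26, 39, 61, 63, 66, 69
n = 69, so the median is the value in position (n+1)/2 = 35.
Position 35 falls at value 2.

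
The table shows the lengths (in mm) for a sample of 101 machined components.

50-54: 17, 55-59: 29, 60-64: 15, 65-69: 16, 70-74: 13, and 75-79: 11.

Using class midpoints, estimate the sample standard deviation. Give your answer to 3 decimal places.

8.102

Midpoints: 52, 57, 62, 67, 72, 77
n = 101, Σfm = 6322, mean = 62.5941
Σfm² = 402284
Σf(m − x̄)² = Σfm² − (Σfm)²/n = 402284 − 6322²/101 = 6564.3564
Sample variance = 6564.3564 / 100 = 65.6436
Standard deviation = √65.6436 = 8.1021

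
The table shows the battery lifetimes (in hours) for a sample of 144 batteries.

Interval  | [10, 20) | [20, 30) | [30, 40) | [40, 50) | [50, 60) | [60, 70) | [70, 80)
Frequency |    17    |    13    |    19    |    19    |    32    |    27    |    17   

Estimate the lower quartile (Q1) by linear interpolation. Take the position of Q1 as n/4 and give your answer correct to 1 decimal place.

Cumulative frequencies: 17, 30, 49, 68, 100, 127, 144
n = 144; position = n/4 = 36.
This falls in the class [30, 40): L = 30, F = 30, f = 19, h = 10.
Lower quartile ≈ 30 + ((36 − 30) / 19) × 10 = 33.1579

33.2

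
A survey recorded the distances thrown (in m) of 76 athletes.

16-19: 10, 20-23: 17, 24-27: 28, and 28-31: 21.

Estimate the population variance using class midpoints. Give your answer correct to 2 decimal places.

15.71

Midpoints: 17.5, 21.5, 25.5, 29.5
n = 76, Σfm = 1874, mean = 24.6579
Σfm² = 47403
Σf(m − x̄)² = Σfm² − (Σfm)²/n = 47403 − 1874²/76 = 1194.1053
Population variance = 1194.1053 / 76 = 15.7119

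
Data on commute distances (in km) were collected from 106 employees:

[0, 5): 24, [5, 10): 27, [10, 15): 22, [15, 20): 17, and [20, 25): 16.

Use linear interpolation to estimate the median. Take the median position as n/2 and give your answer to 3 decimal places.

10.455

Cumulative frequencies: 24, 51, 73, 90, 106
n = 106; position = n/2 = 53.
This falls in the class [10, 15): L = 10, F = 51, f = 22, h = 5.
Median ≈ 10 + ((53 − 51) / 22) × 5 = 10.4545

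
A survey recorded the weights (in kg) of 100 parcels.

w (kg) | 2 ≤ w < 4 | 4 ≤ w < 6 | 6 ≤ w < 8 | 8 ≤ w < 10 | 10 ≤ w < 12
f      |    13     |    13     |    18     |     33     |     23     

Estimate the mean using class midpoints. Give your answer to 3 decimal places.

Midpoints: 3, 5, 7, 9, 11
Σfm = 13×3 + 13×5 + 18×7 + 33×9 + 23×11 = 780
n = Σf = 100
Mean = 780 / 100 = 7.8000

7.800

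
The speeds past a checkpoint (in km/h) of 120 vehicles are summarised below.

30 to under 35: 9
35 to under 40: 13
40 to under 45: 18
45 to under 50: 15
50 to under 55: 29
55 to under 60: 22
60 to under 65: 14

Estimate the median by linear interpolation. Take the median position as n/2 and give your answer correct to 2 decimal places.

50.86

Cumulative frequencies: 9, 22, 40, 55, 84, 106, 120
n = 120; position = n/2 = 60.
This falls in the class 50 to under 55: L = 50, F = 55, f = 29, h = 5.
Median ≈ 50 + ((60 − 55) / 29) × 5 = 50.8621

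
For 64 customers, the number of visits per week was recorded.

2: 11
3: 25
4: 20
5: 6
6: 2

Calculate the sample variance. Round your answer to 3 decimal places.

Values: 2, 3, 4, 5, 6
n = 64, Σfx = 219, mean = 3.4219
Σfx² = 811
Σf(x − x̄)² = Σfx² − (Σfx)²/n = 811 − 219²/64 = 61.6094
Sample variance = 61.6094 / 63 = 0.9779

0.978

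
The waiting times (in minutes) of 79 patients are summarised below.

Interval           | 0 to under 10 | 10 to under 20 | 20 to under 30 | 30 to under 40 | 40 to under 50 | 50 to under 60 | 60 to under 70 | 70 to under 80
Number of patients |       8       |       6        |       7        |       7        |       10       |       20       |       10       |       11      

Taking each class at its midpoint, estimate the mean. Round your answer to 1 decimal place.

Midpoints: 5, 15, 25, 35, 45, 55, 65, 75
Σfm = 8×5 + 6×15 + 7×25 + 7×35 + 10×45 + 20×55 + 10×65 + 11×75 = 3575
n = Σf = 79
Mean = 3575 / 79 = 45.2532

45.3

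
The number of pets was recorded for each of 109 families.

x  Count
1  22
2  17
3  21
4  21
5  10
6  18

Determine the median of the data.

3

Cumulative frequencies: 22, 39, 60, 81, 91, 109
n = 109, so the median is the value in position (n+1)/2 = 55.
Position 55 falls at value 3.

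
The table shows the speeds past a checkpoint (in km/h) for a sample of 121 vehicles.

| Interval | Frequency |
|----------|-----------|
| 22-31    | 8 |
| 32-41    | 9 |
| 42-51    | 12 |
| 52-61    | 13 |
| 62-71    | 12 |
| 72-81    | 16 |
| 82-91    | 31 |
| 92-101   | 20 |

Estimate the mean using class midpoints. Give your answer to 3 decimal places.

69.971

Midpoints: 26.5, 36.5, 46.5, 56.5, 66.5, 76.5, 86.5, 96.5
Σfm = 8×26.5 + 9×36.5 + 12×46.5 + 13×56.5 + 12×66.5 + 16×76.5 + 31×86.5 + 20×96.5 = 8466.5
n = Σf = 121
Mean = 8466.5 / 121 = 69.9711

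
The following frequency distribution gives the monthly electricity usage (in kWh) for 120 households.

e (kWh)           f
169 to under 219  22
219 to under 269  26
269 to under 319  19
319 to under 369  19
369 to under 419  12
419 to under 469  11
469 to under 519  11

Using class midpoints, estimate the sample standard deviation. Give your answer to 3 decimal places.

95.615

Midpoints: 194, 244, 294, 344, 394, 444, 494
n = 120, Σfm = 37780, mean = 314.8333
Σfm² = 12982320
Σf(m − x̄)² = Σfm² − (Σfm)²/n = 12982320 − 37780²/120 = 1087916.6667
Sample variance = 1087916.6667 / 119 = 9142.1569
Standard deviation = √9142.1569 = 95.6146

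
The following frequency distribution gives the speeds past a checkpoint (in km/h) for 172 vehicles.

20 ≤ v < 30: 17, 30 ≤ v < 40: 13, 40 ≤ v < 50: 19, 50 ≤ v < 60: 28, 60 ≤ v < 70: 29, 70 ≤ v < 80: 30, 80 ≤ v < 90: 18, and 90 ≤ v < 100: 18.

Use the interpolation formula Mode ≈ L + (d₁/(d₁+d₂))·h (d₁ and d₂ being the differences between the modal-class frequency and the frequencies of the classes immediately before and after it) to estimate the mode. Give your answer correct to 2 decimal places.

70.77

Modal class: 70 ≤ v < 80 (highest frequency 30).
d₁ = 30 − 29 = 1, d₂ = 30 − 18 = 12
Mode ≈ 70 + (1/(1+12)) × 10 = 70 + 0.7692 = 70.7692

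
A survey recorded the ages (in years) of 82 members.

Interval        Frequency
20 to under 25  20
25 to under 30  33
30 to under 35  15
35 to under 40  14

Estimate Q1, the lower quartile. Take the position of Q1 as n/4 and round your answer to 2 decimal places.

25.08

Cumulative frequencies: 20, 53, 68, 82
n = 82; position = n/4 = 20.5.
This falls in the class 25 to under 30: L = 25, F = 20, f = 33, h = 5.
Lower quartile ≈ 25 + ((20.5 − 20) / 33) × 5 = 25.0758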